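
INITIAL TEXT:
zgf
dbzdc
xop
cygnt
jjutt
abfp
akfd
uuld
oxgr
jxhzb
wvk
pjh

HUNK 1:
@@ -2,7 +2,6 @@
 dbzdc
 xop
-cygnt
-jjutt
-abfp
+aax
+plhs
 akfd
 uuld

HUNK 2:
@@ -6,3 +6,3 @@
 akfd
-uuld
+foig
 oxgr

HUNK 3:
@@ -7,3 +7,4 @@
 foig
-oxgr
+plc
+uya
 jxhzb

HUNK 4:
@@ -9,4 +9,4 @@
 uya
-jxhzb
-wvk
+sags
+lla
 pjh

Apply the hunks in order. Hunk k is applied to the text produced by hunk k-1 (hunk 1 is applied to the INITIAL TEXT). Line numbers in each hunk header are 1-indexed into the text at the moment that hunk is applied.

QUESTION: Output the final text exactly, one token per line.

Hunk 1: at line 2 remove [cygnt,jjutt,abfp] add [aax,plhs] -> 11 lines: zgf dbzdc xop aax plhs akfd uuld oxgr jxhzb wvk pjh
Hunk 2: at line 6 remove [uuld] add [foig] -> 11 lines: zgf dbzdc xop aax plhs akfd foig oxgr jxhzb wvk pjh
Hunk 3: at line 7 remove [oxgr] add [plc,uya] -> 12 lines: zgf dbzdc xop aax plhs akfd foig plc uya jxhzb wvk pjh
Hunk 4: at line 9 remove [jxhzb,wvk] add [sags,lla] -> 12 lines: zgf dbzdc xop aax plhs akfd foig plc uya sags lla pjh

Answer: zgf
dbzdc
xop
aax
plhs
akfd
foig
plc
uya
sags
lla
pjh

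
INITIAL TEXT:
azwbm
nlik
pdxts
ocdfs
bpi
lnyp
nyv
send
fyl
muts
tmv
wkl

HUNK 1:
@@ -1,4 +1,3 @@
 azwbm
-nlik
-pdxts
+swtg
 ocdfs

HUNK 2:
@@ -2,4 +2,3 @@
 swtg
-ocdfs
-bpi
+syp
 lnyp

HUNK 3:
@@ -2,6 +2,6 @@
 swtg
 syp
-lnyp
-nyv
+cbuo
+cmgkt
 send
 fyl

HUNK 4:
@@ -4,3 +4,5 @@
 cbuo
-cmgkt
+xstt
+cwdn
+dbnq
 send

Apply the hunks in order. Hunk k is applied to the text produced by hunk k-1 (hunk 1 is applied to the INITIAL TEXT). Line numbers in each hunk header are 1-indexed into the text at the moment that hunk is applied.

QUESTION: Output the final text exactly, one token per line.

Answer: azwbm
swtg
syp
cbuo
xstt
cwdn
dbnq
send
fyl
muts
tmv
wkl

Derivation:
Hunk 1: at line 1 remove [nlik,pdxts] add [swtg] -> 11 lines: azwbm swtg ocdfs bpi lnyp nyv send fyl muts tmv wkl
Hunk 2: at line 2 remove [ocdfs,bpi] add [syp] -> 10 lines: azwbm swtg syp lnyp nyv send fyl muts tmv wkl
Hunk 3: at line 2 remove [lnyp,nyv] add [cbuo,cmgkt] -> 10 lines: azwbm swtg syp cbuo cmgkt send fyl muts tmv wkl
Hunk 4: at line 4 remove [cmgkt] add [xstt,cwdn,dbnq] -> 12 lines: azwbm swtg syp cbuo xstt cwdn dbnq send fyl muts tmv wkl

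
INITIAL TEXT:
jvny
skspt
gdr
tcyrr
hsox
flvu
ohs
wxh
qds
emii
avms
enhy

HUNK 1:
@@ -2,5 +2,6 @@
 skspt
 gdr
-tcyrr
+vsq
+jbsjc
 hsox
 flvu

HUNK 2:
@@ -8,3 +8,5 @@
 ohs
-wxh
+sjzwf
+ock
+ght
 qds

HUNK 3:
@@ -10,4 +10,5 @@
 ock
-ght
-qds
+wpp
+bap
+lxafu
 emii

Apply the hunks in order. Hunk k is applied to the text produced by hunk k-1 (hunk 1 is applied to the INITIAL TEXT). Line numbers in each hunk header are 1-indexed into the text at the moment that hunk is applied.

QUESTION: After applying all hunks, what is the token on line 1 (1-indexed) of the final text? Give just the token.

Answer: jvny

Derivation:
Hunk 1: at line 2 remove [tcyrr] add [vsq,jbsjc] -> 13 lines: jvny skspt gdr vsq jbsjc hsox flvu ohs wxh qds emii avms enhy
Hunk 2: at line 8 remove [wxh] add [sjzwf,ock,ght] -> 15 lines: jvny skspt gdr vsq jbsjc hsox flvu ohs sjzwf ock ght qds emii avms enhy
Hunk 3: at line 10 remove [ght,qds] add [wpp,bap,lxafu] -> 16 lines: jvny skspt gdr vsq jbsjc hsox flvu ohs sjzwf ock wpp bap lxafu emii avms enhy
Final line 1: jvny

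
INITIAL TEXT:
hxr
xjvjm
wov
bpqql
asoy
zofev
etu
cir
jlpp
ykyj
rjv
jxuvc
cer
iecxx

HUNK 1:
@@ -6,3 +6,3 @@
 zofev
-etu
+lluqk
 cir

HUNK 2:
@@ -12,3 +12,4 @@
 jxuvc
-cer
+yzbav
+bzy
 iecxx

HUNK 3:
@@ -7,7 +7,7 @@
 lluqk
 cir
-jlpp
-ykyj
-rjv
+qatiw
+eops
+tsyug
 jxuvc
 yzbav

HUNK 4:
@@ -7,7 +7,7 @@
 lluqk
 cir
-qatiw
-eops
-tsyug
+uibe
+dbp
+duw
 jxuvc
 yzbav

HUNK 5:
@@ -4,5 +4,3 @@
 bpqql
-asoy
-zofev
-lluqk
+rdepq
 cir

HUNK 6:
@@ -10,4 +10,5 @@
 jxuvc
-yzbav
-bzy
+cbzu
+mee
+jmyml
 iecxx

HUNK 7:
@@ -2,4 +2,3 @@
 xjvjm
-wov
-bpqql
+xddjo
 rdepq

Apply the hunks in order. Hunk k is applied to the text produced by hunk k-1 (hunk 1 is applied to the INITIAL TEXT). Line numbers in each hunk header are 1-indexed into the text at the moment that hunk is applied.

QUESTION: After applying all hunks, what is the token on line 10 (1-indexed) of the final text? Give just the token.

Hunk 1: at line 6 remove [etu] add [lluqk] -> 14 lines: hxr xjvjm wov bpqql asoy zofev lluqk cir jlpp ykyj rjv jxuvc cer iecxx
Hunk 2: at line 12 remove [cer] add [yzbav,bzy] -> 15 lines: hxr xjvjm wov bpqql asoy zofev lluqk cir jlpp ykyj rjv jxuvc yzbav bzy iecxx
Hunk 3: at line 7 remove [jlpp,ykyj,rjv] add [qatiw,eops,tsyug] -> 15 lines: hxr xjvjm wov bpqql asoy zofev lluqk cir qatiw eops tsyug jxuvc yzbav bzy iecxx
Hunk 4: at line 7 remove [qatiw,eops,tsyug] add [uibe,dbp,duw] -> 15 lines: hxr xjvjm wov bpqql asoy zofev lluqk cir uibe dbp duw jxuvc yzbav bzy iecxx
Hunk 5: at line 4 remove [asoy,zofev,lluqk] add [rdepq] -> 13 lines: hxr xjvjm wov bpqql rdepq cir uibe dbp duw jxuvc yzbav bzy iecxx
Hunk 6: at line 10 remove [yzbav,bzy] add [cbzu,mee,jmyml] -> 14 lines: hxr xjvjm wov bpqql rdepq cir uibe dbp duw jxuvc cbzu mee jmyml iecxx
Hunk 7: at line 2 remove [wov,bpqql] add [xddjo] -> 13 lines: hxr xjvjm xddjo rdepq cir uibe dbp duw jxuvc cbzu mee jmyml iecxx
Final line 10: cbzu

Answer: cbzu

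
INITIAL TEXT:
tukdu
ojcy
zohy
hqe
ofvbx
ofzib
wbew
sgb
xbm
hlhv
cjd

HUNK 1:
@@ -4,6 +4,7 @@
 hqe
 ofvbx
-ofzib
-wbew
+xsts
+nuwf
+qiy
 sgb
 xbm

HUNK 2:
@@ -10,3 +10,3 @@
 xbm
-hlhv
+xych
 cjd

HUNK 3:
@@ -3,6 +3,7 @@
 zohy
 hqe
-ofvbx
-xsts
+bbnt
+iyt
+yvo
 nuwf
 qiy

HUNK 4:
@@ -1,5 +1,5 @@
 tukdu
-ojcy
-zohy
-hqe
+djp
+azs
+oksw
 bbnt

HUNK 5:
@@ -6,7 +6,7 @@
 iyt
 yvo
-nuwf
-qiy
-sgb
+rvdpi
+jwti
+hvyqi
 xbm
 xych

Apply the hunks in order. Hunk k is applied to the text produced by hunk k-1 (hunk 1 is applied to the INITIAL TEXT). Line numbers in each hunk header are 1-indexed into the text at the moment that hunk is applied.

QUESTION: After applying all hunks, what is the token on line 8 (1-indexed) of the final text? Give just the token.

Hunk 1: at line 4 remove [ofzib,wbew] add [xsts,nuwf,qiy] -> 12 lines: tukdu ojcy zohy hqe ofvbx xsts nuwf qiy sgb xbm hlhv cjd
Hunk 2: at line 10 remove [hlhv] add [xych] -> 12 lines: tukdu ojcy zohy hqe ofvbx xsts nuwf qiy sgb xbm xych cjd
Hunk 3: at line 3 remove [ofvbx,xsts] add [bbnt,iyt,yvo] -> 13 lines: tukdu ojcy zohy hqe bbnt iyt yvo nuwf qiy sgb xbm xych cjd
Hunk 4: at line 1 remove [ojcy,zohy,hqe] add [djp,azs,oksw] -> 13 lines: tukdu djp azs oksw bbnt iyt yvo nuwf qiy sgb xbm xych cjd
Hunk 5: at line 6 remove [nuwf,qiy,sgb] add [rvdpi,jwti,hvyqi] -> 13 lines: tukdu djp azs oksw bbnt iyt yvo rvdpi jwti hvyqi xbm xych cjd
Final line 8: rvdpi

Answer: rvdpi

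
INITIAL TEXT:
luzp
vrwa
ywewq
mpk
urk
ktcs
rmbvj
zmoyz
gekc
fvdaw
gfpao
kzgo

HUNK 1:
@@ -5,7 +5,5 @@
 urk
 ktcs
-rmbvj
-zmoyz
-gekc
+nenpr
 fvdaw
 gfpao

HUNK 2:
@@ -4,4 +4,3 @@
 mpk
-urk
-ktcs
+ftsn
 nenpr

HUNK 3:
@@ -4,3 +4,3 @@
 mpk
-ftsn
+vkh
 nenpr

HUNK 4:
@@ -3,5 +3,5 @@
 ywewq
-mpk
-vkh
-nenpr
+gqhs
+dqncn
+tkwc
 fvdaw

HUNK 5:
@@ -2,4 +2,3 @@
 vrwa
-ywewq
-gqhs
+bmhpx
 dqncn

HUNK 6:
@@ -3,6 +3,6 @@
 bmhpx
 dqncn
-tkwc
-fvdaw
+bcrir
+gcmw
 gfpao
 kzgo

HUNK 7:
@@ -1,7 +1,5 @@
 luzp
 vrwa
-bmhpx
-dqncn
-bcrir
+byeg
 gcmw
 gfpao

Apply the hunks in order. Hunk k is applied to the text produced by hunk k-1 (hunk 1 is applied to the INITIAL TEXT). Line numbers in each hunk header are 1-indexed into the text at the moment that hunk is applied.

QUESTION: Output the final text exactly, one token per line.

Hunk 1: at line 5 remove [rmbvj,zmoyz,gekc] add [nenpr] -> 10 lines: luzp vrwa ywewq mpk urk ktcs nenpr fvdaw gfpao kzgo
Hunk 2: at line 4 remove [urk,ktcs] add [ftsn] -> 9 lines: luzp vrwa ywewq mpk ftsn nenpr fvdaw gfpao kzgo
Hunk 3: at line 4 remove [ftsn] add [vkh] -> 9 lines: luzp vrwa ywewq mpk vkh nenpr fvdaw gfpao kzgo
Hunk 4: at line 3 remove [mpk,vkh,nenpr] add [gqhs,dqncn,tkwc] -> 9 lines: luzp vrwa ywewq gqhs dqncn tkwc fvdaw gfpao kzgo
Hunk 5: at line 2 remove [ywewq,gqhs] add [bmhpx] -> 8 lines: luzp vrwa bmhpx dqncn tkwc fvdaw gfpao kzgo
Hunk 6: at line 3 remove [tkwc,fvdaw] add [bcrir,gcmw] -> 8 lines: luzp vrwa bmhpx dqncn bcrir gcmw gfpao kzgo
Hunk 7: at line 1 remove [bmhpx,dqncn,bcrir] add [byeg] -> 6 lines: luzp vrwa byeg gcmw gfpao kzgo

Answer: luzp
vrwa
byeg
gcmw
gfpao
kzgo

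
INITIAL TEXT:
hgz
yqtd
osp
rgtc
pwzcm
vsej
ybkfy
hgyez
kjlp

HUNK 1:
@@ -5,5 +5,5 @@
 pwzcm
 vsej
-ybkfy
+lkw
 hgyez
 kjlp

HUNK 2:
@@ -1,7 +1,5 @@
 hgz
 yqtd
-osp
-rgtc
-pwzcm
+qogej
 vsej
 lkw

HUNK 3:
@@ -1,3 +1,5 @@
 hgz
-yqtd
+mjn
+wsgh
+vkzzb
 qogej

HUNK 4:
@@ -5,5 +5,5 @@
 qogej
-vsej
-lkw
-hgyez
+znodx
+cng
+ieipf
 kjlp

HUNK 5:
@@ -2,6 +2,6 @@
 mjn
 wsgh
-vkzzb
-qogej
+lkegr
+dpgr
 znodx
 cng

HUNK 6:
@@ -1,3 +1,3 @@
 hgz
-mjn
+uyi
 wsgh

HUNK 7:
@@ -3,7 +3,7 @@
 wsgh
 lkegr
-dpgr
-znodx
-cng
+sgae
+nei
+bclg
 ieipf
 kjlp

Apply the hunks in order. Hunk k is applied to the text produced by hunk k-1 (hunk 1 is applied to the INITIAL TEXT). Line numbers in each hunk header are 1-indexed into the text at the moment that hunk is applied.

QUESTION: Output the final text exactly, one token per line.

Answer: hgz
uyi
wsgh
lkegr
sgae
nei
bclg
ieipf
kjlp

Derivation:
Hunk 1: at line 5 remove [ybkfy] add [lkw] -> 9 lines: hgz yqtd osp rgtc pwzcm vsej lkw hgyez kjlp
Hunk 2: at line 1 remove [osp,rgtc,pwzcm] add [qogej] -> 7 lines: hgz yqtd qogej vsej lkw hgyez kjlp
Hunk 3: at line 1 remove [yqtd] add [mjn,wsgh,vkzzb] -> 9 lines: hgz mjn wsgh vkzzb qogej vsej lkw hgyez kjlp
Hunk 4: at line 5 remove [vsej,lkw,hgyez] add [znodx,cng,ieipf] -> 9 lines: hgz mjn wsgh vkzzb qogej znodx cng ieipf kjlp
Hunk 5: at line 2 remove [vkzzb,qogej] add [lkegr,dpgr] -> 9 lines: hgz mjn wsgh lkegr dpgr znodx cng ieipf kjlp
Hunk 6: at line 1 remove [mjn] add [uyi] -> 9 lines: hgz uyi wsgh lkegr dpgr znodx cng ieipf kjlp
Hunk 7: at line 3 remove [dpgr,znodx,cng] add [sgae,nei,bclg] -> 9 lines: hgz uyi wsgh lkegr sgae nei bclg ieipf kjlp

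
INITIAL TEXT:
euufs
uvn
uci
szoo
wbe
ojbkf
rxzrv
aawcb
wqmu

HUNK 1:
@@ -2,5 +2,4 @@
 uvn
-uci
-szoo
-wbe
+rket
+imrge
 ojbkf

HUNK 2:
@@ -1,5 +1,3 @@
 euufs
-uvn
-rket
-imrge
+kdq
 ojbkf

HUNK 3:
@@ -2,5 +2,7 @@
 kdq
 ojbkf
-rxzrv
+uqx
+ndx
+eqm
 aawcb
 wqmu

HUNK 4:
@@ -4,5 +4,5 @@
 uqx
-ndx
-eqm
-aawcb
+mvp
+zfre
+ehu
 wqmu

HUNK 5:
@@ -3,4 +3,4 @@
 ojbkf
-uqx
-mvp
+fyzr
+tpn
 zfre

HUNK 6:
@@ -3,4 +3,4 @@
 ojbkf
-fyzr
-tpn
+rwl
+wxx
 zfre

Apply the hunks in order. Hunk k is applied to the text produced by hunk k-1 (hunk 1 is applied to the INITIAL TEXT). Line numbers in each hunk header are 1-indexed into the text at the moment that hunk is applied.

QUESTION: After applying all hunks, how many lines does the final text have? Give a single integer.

Answer: 8

Derivation:
Hunk 1: at line 2 remove [uci,szoo,wbe] add [rket,imrge] -> 8 lines: euufs uvn rket imrge ojbkf rxzrv aawcb wqmu
Hunk 2: at line 1 remove [uvn,rket,imrge] add [kdq] -> 6 lines: euufs kdq ojbkf rxzrv aawcb wqmu
Hunk 3: at line 2 remove [rxzrv] add [uqx,ndx,eqm] -> 8 lines: euufs kdq ojbkf uqx ndx eqm aawcb wqmu
Hunk 4: at line 4 remove [ndx,eqm,aawcb] add [mvp,zfre,ehu] -> 8 lines: euufs kdq ojbkf uqx mvp zfre ehu wqmu
Hunk 5: at line 3 remove [uqx,mvp] add [fyzr,tpn] -> 8 lines: euufs kdq ojbkf fyzr tpn zfre ehu wqmu
Hunk 6: at line 3 remove [fyzr,tpn] add [rwl,wxx] -> 8 lines: euufs kdq ojbkf rwl wxx zfre ehu wqmu
Final line count: 8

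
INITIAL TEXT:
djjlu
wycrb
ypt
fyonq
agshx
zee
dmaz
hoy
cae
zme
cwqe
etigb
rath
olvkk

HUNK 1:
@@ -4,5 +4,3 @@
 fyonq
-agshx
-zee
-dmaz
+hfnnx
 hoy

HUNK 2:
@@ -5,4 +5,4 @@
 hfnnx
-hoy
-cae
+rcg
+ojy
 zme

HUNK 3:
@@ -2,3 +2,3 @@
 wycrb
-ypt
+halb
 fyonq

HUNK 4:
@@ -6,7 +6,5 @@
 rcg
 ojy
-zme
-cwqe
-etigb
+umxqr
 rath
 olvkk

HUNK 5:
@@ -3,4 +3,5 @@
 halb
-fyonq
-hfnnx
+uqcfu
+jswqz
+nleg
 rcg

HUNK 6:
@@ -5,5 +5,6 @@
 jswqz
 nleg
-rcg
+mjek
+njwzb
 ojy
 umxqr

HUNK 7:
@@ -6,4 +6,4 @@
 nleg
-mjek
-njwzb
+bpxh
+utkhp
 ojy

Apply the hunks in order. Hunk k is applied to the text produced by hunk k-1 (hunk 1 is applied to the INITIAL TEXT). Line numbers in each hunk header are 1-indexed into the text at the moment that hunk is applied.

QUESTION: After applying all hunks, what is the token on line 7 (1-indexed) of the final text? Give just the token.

Answer: bpxh

Derivation:
Hunk 1: at line 4 remove [agshx,zee,dmaz] add [hfnnx] -> 12 lines: djjlu wycrb ypt fyonq hfnnx hoy cae zme cwqe etigb rath olvkk
Hunk 2: at line 5 remove [hoy,cae] add [rcg,ojy] -> 12 lines: djjlu wycrb ypt fyonq hfnnx rcg ojy zme cwqe etigb rath olvkk
Hunk 3: at line 2 remove [ypt] add [halb] -> 12 lines: djjlu wycrb halb fyonq hfnnx rcg ojy zme cwqe etigb rath olvkk
Hunk 4: at line 6 remove [zme,cwqe,etigb] add [umxqr] -> 10 lines: djjlu wycrb halb fyonq hfnnx rcg ojy umxqr rath olvkk
Hunk 5: at line 3 remove [fyonq,hfnnx] add [uqcfu,jswqz,nleg] -> 11 lines: djjlu wycrb halb uqcfu jswqz nleg rcg ojy umxqr rath olvkk
Hunk 6: at line 5 remove [rcg] add [mjek,njwzb] -> 12 lines: djjlu wycrb halb uqcfu jswqz nleg mjek njwzb ojy umxqr rath olvkk
Hunk 7: at line 6 remove [mjek,njwzb] add [bpxh,utkhp] -> 12 lines: djjlu wycrb halb uqcfu jswqz nleg bpxh utkhp ojy umxqr rath olvkk
Final line 7: bpxh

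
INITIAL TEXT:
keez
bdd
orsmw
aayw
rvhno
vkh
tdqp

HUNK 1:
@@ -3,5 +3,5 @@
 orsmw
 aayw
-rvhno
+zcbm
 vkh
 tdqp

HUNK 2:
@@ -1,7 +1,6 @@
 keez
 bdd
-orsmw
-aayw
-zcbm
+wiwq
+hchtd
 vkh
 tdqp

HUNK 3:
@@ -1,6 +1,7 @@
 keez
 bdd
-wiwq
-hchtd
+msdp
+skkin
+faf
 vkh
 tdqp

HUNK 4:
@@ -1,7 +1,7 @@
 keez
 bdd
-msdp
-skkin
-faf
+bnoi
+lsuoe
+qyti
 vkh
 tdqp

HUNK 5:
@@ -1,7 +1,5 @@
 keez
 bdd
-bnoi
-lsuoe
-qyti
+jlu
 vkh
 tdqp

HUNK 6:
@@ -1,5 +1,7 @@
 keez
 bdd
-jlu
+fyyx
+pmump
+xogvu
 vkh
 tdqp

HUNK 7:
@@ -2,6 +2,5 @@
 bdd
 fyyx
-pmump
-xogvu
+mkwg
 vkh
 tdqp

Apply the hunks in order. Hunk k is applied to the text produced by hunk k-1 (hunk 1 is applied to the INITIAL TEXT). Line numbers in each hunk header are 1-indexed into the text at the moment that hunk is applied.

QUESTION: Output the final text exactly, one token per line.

Answer: keez
bdd
fyyx
mkwg
vkh
tdqp

Derivation:
Hunk 1: at line 3 remove [rvhno] add [zcbm] -> 7 lines: keez bdd orsmw aayw zcbm vkh tdqp
Hunk 2: at line 1 remove [orsmw,aayw,zcbm] add [wiwq,hchtd] -> 6 lines: keez bdd wiwq hchtd vkh tdqp
Hunk 3: at line 1 remove [wiwq,hchtd] add [msdp,skkin,faf] -> 7 lines: keez bdd msdp skkin faf vkh tdqp
Hunk 4: at line 1 remove [msdp,skkin,faf] add [bnoi,lsuoe,qyti] -> 7 lines: keez bdd bnoi lsuoe qyti vkh tdqp
Hunk 5: at line 1 remove [bnoi,lsuoe,qyti] add [jlu] -> 5 lines: keez bdd jlu vkh tdqp
Hunk 6: at line 1 remove [jlu] add [fyyx,pmump,xogvu] -> 7 lines: keez bdd fyyx pmump xogvu vkh tdqp
Hunk 7: at line 2 remove [pmump,xogvu] add [mkwg] -> 6 lines: keez bdd fyyx mkwg vkh tdqp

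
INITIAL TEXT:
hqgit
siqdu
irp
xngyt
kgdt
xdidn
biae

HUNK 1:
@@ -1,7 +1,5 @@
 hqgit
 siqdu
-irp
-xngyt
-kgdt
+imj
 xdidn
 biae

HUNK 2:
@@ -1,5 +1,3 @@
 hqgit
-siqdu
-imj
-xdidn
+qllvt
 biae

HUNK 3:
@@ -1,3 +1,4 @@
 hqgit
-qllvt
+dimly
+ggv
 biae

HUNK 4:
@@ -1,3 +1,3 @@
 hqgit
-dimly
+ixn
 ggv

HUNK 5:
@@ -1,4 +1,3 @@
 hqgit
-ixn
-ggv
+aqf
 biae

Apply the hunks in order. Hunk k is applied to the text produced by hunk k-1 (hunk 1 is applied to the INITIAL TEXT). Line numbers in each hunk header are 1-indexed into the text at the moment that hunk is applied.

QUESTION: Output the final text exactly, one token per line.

Hunk 1: at line 1 remove [irp,xngyt,kgdt] add [imj] -> 5 lines: hqgit siqdu imj xdidn biae
Hunk 2: at line 1 remove [siqdu,imj,xdidn] add [qllvt] -> 3 lines: hqgit qllvt biae
Hunk 3: at line 1 remove [qllvt] add [dimly,ggv] -> 4 lines: hqgit dimly ggv biae
Hunk 4: at line 1 remove [dimly] add [ixn] -> 4 lines: hqgit ixn ggv biae
Hunk 5: at line 1 remove [ixn,ggv] add [aqf] -> 3 lines: hqgit aqf biae

Answer: hqgit
aqf
biae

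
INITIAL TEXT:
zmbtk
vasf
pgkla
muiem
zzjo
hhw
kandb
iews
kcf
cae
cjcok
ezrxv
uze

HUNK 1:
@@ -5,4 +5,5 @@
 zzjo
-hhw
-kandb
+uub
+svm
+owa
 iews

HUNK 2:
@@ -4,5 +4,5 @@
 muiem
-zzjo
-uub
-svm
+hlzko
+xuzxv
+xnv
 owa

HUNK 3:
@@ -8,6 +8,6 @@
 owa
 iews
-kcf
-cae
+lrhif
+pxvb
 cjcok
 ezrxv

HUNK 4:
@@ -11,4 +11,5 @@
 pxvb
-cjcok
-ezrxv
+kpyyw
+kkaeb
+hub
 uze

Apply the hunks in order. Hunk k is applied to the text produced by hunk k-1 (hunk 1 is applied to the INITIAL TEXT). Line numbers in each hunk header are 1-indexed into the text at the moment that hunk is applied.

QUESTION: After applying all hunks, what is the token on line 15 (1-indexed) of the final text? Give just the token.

Hunk 1: at line 5 remove [hhw,kandb] add [uub,svm,owa] -> 14 lines: zmbtk vasf pgkla muiem zzjo uub svm owa iews kcf cae cjcok ezrxv uze
Hunk 2: at line 4 remove [zzjo,uub,svm] add [hlzko,xuzxv,xnv] -> 14 lines: zmbtk vasf pgkla muiem hlzko xuzxv xnv owa iews kcf cae cjcok ezrxv uze
Hunk 3: at line 8 remove [kcf,cae] add [lrhif,pxvb] -> 14 lines: zmbtk vasf pgkla muiem hlzko xuzxv xnv owa iews lrhif pxvb cjcok ezrxv uze
Hunk 4: at line 11 remove [cjcok,ezrxv] add [kpyyw,kkaeb,hub] -> 15 lines: zmbtk vasf pgkla muiem hlzko xuzxv xnv owa iews lrhif pxvb kpyyw kkaeb hub uze
Final line 15: uze

Answer: uze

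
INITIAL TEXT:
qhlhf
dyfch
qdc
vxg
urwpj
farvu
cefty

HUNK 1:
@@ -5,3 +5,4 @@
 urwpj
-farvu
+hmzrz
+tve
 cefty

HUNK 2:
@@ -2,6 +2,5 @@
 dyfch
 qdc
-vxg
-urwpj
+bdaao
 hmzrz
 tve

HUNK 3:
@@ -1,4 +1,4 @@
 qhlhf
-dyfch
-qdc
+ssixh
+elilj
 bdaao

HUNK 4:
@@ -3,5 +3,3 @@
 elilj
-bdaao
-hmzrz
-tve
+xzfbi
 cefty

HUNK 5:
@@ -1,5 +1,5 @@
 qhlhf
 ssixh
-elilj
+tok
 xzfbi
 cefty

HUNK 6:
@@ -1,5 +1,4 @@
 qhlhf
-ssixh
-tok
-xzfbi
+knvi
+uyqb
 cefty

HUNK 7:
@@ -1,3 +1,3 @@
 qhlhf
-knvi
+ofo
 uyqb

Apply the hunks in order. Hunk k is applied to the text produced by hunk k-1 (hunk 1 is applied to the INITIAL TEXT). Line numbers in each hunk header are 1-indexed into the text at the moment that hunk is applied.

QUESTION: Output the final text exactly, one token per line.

Hunk 1: at line 5 remove [farvu] add [hmzrz,tve] -> 8 lines: qhlhf dyfch qdc vxg urwpj hmzrz tve cefty
Hunk 2: at line 2 remove [vxg,urwpj] add [bdaao] -> 7 lines: qhlhf dyfch qdc bdaao hmzrz tve cefty
Hunk 3: at line 1 remove [dyfch,qdc] add [ssixh,elilj] -> 7 lines: qhlhf ssixh elilj bdaao hmzrz tve cefty
Hunk 4: at line 3 remove [bdaao,hmzrz,tve] add [xzfbi] -> 5 lines: qhlhf ssixh elilj xzfbi cefty
Hunk 5: at line 1 remove [elilj] add [tok] -> 5 lines: qhlhf ssixh tok xzfbi cefty
Hunk 6: at line 1 remove [ssixh,tok,xzfbi] add [knvi,uyqb] -> 4 lines: qhlhf knvi uyqb cefty
Hunk 7: at line 1 remove [knvi] add [ofo] -> 4 lines: qhlhf ofo uyqb cefty

Answer: qhlhf
ofo
uyqb
cefty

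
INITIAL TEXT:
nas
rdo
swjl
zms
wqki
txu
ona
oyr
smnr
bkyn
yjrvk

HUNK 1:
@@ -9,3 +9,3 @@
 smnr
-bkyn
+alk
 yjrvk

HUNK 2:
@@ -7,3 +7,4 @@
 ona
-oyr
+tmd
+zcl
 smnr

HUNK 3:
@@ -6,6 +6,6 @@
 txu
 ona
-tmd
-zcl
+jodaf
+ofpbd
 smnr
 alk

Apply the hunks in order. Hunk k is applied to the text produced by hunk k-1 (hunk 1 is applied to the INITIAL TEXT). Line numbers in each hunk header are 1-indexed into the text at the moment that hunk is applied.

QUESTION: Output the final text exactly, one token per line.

Hunk 1: at line 9 remove [bkyn] add [alk] -> 11 lines: nas rdo swjl zms wqki txu ona oyr smnr alk yjrvk
Hunk 2: at line 7 remove [oyr] add [tmd,zcl] -> 12 lines: nas rdo swjl zms wqki txu ona tmd zcl smnr alk yjrvk
Hunk 3: at line 6 remove [tmd,zcl] add [jodaf,ofpbd] -> 12 lines: nas rdo swjl zms wqki txu ona jodaf ofpbd smnr alk yjrvk

Answer: nas
rdo
swjl
zms
wqki
txu
ona
jodaf
ofpbd
smnr
alk
yjrvk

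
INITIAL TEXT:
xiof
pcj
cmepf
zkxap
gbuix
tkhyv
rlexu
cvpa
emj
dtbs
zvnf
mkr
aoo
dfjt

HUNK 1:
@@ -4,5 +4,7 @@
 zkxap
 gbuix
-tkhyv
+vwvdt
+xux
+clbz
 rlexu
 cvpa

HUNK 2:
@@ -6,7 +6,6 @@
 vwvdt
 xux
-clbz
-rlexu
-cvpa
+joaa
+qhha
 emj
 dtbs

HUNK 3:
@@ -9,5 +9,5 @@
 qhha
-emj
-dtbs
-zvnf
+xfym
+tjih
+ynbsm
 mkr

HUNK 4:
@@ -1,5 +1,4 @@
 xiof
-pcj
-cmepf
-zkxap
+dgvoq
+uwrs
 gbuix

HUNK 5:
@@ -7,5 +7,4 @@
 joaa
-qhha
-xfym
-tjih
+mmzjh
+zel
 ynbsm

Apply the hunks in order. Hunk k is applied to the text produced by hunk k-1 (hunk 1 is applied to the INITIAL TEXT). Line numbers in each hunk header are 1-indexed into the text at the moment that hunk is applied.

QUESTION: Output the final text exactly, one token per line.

Answer: xiof
dgvoq
uwrs
gbuix
vwvdt
xux
joaa
mmzjh
zel
ynbsm
mkr
aoo
dfjt

Derivation:
Hunk 1: at line 4 remove [tkhyv] add [vwvdt,xux,clbz] -> 16 lines: xiof pcj cmepf zkxap gbuix vwvdt xux clbz rlexu cvpa emj dtbs zvnf mkr aoo dfjt
Hunk 2: at line 6 remove [clbz,rlexu,cvpa] add [joaa,qhha] -> 15 lines: xiof pcj cmepf zkxap gbuix vwvdt xux joaa qhha emj dtbs zvnf mkr aoo dfjt
Hunk 3: at line 9 remove [emj,dtbs,zvnf] add [xfym,tjih,ynbsm] -> 15 lines: xiof pcj cmepf zkxap gbuix vwvdt xux joaa qhha xfym tjih ynbsm mkr aoo dfjt
Hunk 4: at line 1 remove [pcj,cmepf,zkxap] add [dgvoq,uwrs] -> 14 lines: xiof dgvoq uwrs gbuix vwvdt xux joaa qhha xfym tjih ynbsm mkr aoo dfjt
Hunk 5: at line 7 remove [qhha,xfym,tjih] add [mmzjh,zel] -> 13 lines: xiof dgvoq uwrs gbuix vwvdt xux joaa mmzjh zel ynbsm mkr aoo dfjt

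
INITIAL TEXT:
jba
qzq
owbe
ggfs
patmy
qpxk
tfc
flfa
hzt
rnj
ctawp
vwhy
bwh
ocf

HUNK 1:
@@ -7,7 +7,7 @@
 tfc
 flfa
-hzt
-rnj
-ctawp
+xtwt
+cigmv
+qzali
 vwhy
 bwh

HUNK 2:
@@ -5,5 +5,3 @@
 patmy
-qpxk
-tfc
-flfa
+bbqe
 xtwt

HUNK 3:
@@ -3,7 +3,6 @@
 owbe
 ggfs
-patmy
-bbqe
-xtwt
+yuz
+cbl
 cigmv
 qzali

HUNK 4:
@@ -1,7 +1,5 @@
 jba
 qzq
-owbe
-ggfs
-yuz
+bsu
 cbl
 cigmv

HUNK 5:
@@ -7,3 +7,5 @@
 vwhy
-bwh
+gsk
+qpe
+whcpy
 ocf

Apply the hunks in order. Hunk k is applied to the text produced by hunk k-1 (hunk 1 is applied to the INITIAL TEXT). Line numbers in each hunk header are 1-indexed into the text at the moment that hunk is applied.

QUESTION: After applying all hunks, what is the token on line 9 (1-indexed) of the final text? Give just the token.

Hunk 1: at line 7 remove [hzt,rnj,ctawp] add [xtwt,cigmv,qzali] -> 14 lines: jba qzq owbe ggfs patmy qpxk tfc flfa xtwt cigmv qzali vwhy bwh ocf
Hunk 2: at line 5 remove [qpxk,tfc,flfa] add [bbqe] -> 12 lines: jba qzq owbe ggfs patmy bbqe xtwt cigmv qzali vwhy bwh ocf
Hunk 3: at line 3 remove [patmy,bbqe,xtwt] add [yuz,cbl] -> 11 lines: jba qzq owbe ggfs yuz cbl cigmv qzali vwhy bwh ocf
Hunk 4: at line 1 remove [owbe,ggfs,yuz] add [bsu] -> 9 lines: jba qzq bsu cbl cigmv qzali vwhy bwh ocf
Hunk 5: at line 7 remove [bwh] add [gsk,qpe,whcpy] -> 11 lines: jba qzq bsu cbl cigmv qzali vwhy gsk qpe whcpy ocf
Final line 9: qpe

Answer: qpe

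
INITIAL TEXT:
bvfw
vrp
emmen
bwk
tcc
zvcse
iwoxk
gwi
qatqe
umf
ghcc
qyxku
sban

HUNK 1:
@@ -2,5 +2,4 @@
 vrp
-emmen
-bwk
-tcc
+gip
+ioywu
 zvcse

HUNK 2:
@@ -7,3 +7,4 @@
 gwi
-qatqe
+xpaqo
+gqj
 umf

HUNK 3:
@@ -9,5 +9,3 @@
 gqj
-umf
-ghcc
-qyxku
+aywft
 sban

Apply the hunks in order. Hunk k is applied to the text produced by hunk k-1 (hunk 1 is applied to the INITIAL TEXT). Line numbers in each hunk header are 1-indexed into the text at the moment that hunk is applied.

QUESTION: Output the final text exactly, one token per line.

Hunk 1: at line 2 remove [emmen,bwk,tcc] add [gip,ioywu] -> 12 lines: bvfw vrp gip ioywu zvcse iwoxk gwi qatqe umf ghcc qyxku sban
Hunk 2: at line 7 remove [qatqe] add [xpaqo,gqj] -> 13 lines: bvfw vrp gip ioywu zvcse iwoxk gwi xpaqo gqj umf ghcc qyxku sban
Hunk 3: at line 9 remove [umf,ghcc,qyxku] add [aywft] -> 11 lines: bvfw vrp gip ioywu zvcse iwoxk gwi xpaqo gqj aywft sban

Answer: bvfw
vrp
gip
ioywu
zvcse
iwoxk
gwi
xpaqo
gqj
aywft
sban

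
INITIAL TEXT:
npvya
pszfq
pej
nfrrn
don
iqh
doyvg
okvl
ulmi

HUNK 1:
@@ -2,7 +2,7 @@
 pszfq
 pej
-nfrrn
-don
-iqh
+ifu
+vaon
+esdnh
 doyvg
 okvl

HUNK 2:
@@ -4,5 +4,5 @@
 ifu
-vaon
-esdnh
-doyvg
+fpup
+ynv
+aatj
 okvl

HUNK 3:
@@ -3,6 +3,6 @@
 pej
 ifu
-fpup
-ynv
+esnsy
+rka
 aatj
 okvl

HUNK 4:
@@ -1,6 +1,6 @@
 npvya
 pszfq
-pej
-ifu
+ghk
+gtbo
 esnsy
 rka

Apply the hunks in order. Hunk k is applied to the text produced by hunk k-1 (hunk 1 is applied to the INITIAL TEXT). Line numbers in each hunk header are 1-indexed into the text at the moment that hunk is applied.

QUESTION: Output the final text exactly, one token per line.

Hunk 1: at line 2 remove [nfrrn,don,iqh] add [ifu,vaon,esdnh] -> 9 lines: npvya pszfq pej ifu vaon esdnh doyvg okvl ulmi
Hunk 2: at line 4 remove [vaon,esdnh,doyvg] add [fpup,ynv,aatj] -> 9 lines: npvya pszfq pej ifu fpup ynv aatj okvl ulmi
Hunk 3: at line 3 remove [fpup,ynv] add [esnsy,rka] -> 9 lines: npvya pszfq pej ifu esnsy rka aatj okvl ulmi
Hunk 4: at line 1 remove [pej,ifu] add [ghk,gtbo] -> 9 lines: npvya pszfq ghk gtbo esnsy rka aatj okvl ulmi

Answer: npvya
pszfq
ghk
gtbo
esnsy
rka
aatj
okvl
ulmi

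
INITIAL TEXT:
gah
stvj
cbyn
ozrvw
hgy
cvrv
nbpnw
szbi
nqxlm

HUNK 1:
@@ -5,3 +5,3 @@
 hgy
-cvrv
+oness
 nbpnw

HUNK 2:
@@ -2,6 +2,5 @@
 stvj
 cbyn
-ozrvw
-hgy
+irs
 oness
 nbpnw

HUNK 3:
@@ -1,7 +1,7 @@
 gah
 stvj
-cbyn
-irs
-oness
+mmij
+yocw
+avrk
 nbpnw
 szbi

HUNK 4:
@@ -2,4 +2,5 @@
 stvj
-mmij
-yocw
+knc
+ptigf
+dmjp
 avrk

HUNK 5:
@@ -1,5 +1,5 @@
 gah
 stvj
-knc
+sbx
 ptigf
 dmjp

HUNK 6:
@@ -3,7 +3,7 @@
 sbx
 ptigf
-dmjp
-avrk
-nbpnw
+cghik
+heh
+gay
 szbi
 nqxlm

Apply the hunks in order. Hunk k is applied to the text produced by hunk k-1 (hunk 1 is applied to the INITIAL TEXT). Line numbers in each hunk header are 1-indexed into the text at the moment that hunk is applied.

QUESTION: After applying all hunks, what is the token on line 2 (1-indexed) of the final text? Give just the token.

Hunk 1: at line 5 remove [cvrv] add [oness] -> 9 lines: gah stvj cbyn ozrvw hgy oness nbpnw szbi nqxlm
Hunk 2: at line 2 remove [ozrvw,hgy] add [irs] -> 8 lines: gah stvj cbyn irs oness nbpnw szbi nqxlm
Hunk 3: at line 1 remove [cbyn,irs,oness] add [mmij,yocw,avrk] -> 8 lines: gah stvj mmij yocw avrk nbpnw szbi nqxlm
Hunk 4: at line 2 remove [mmij,yocw] add [knc,ptigf,dmjp] -> 9 lines: gah stvj knc ptigf dmjp avrk nbpnw szbi nqxlm
Hunk 5: at line 1 remove [knc] add [sbx] -> 9 lines: gah stvj sbx ptigf dmjp avrk nbpnw szbi nqxlm
Hunk 6: at line 3 remove [dmjp,avrk,nbpnw] add [cghik,heh,gay] -> 9 lines: gah stvj sbx ptigf cghik heh gay szbi nqxlm
Final line 2: stvj

Answer: stvj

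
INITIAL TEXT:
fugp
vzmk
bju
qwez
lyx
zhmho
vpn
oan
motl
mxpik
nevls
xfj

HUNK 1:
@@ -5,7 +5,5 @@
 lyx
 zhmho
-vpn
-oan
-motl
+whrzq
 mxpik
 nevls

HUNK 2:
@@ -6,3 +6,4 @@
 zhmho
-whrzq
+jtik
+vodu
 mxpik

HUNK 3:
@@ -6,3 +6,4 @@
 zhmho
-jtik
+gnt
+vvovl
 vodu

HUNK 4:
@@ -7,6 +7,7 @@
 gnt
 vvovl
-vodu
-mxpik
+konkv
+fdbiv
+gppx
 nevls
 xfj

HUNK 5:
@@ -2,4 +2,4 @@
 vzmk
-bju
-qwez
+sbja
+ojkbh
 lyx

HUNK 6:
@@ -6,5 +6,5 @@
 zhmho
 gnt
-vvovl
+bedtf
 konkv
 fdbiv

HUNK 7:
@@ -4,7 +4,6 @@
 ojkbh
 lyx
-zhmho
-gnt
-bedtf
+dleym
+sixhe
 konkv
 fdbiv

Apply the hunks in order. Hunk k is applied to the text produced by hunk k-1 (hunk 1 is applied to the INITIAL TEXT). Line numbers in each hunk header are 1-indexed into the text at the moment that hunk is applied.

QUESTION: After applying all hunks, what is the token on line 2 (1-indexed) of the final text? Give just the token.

Answer: vzmk

Derivation:
Hunk 1: at line 5 remove [vpn,oan,motl] add [whrzq] -> 10 lines: fugp vzmk bju qwez lyx zhmho whrzq mxpik nevls xfj
Hunk 2: at line 6 remove [whrzq] add [jtik,vodu] -> 11 lines: fugp vzmk bju qwez lyx zhmho jtik vodu mxpik nevls xfj
Hunk 3: at line 6 remove [jtik] add [gnt,vvovl] -> 12 lines: fugp vzmk bju qwez lyx zhmho gnt vvovl vodu mxpik nevls xfj
Hunk 4: at line 7 remove [vodu,mxpik] add [konkv,fdbiv,gppx] -> 13 lines: fugp vzmk bju qwez lyx zhmho gnt vvovl konkv fdbiv gppx nevls xfj
Hunk 5: at line 2 remove [bju,qwez] add [sbja,ojkbh] -> 13 lines: fugp vzmk sbja ojkbh lyx zhmho gnt vvovl konkv fdbiv gppx nevls xfj
Hunk 6: at line 6 remove [vvovl] add [bedtf] -> 13 lines: fugp vzmk sbja ojkbh lyx zhmho gnt bedtf konkv fdbiv gppx nevls xfj
Hunk 7: at line 4 remove [zhmho,gnt,bedtf] add [dleym,sixhe] -> 12 lines: fugp vzmk sbja ojkbh lyx dleym sixhe konkv fdbiv gppx nevls xfj
Final line 2: vzmk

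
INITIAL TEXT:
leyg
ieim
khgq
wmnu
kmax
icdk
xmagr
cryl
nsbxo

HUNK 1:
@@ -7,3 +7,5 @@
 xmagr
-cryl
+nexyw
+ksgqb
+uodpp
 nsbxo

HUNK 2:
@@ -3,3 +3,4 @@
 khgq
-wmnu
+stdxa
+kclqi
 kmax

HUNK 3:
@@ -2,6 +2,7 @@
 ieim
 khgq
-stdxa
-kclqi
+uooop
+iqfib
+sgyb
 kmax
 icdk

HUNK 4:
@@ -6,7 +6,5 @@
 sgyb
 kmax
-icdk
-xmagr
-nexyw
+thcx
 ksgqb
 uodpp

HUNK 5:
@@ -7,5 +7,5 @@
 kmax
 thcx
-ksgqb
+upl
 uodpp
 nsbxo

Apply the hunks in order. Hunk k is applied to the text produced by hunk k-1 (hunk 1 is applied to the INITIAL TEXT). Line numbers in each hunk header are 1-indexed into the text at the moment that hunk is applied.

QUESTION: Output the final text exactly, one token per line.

Answer: leyg
ieim
khgq
uooop
iqfib
sgyb
kmax
thcx
upl
uodpp
nsbxo

Derivation:
Hunk 1: at line 7 remove [cryl] add [nexyw,ksgqb,uodpp] -> 11 lines: leyg ieim khgq wmnu kmax icdk xmagr nexyw ksgqb uodpp nsbxo
Hunk 2: at line 3 remove [wmnu] add [stdxa,kclqi] -> 12 lines: leyg ieim khgq stdxa kclqi kmax icdk xmagr nexyw ksgqb uodpp nsbxo
Hunk 3: at line 2 remove [stdxa,kclqi] add [uooop,iqfib,sgyb] -> 13 lines: leyg ieim khgq uooop iqfib sgyb kmax icdk xmagr nexyw ksgqb uodpp nsbxo
Hunk 4: at line 6 remove [icdk,xmagr,nexyw] add [thcx] -> 11 lines: leyg ieim khgq uooop iqfib sgyb kmax thcx ksgqb uodpp nsbxo
Hunk 5: at line 7 remove [ksgqb] add [upl] -> 11 lines: leyg ieim khgq uooop iqfib sgyb kmax thcx upl uodpp nsbxo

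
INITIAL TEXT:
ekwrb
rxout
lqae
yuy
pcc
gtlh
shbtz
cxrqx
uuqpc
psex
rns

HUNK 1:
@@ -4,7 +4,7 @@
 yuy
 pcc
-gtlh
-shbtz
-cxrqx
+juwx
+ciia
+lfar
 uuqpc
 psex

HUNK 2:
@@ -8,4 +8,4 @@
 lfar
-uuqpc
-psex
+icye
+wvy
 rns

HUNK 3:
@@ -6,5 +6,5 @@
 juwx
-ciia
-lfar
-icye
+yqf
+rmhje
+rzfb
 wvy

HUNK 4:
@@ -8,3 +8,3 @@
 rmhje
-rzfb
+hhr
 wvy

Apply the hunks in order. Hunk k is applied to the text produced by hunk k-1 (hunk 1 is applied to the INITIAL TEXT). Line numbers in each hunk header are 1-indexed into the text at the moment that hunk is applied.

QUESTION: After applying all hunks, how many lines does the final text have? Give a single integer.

Hunk 1: at line 4 remove [gtlh,shbtz,cxrqx] add [juwx,ciia,lfar] -> 11 lines: ekwrb rxout lqae yuy pcc juwx ciia lfar uuqpc psex rns
Hunk 2: at line 8 remove [uuqpc,psex] add [icye,wvy] -> 11 lines: ekwrb rxout lqae yuy pcc juwx ciia lfar icye wvy rns
Hunk 3: at line 6 remove [ciia,lfar,icye] add [yqf,rmhje,rzfb] -> 11 lines: ekwrb rxout lqae yuy pcc juwx yqf rmhje rzfb wvy rns
Hunk 4: at line 8 remove [rzfb] add [hhr] -> 11 lines: ekwrb rxout lqae yuy pcc juwx yqf rmhje hhr wvy rns
Final line count: 11

Answer: 11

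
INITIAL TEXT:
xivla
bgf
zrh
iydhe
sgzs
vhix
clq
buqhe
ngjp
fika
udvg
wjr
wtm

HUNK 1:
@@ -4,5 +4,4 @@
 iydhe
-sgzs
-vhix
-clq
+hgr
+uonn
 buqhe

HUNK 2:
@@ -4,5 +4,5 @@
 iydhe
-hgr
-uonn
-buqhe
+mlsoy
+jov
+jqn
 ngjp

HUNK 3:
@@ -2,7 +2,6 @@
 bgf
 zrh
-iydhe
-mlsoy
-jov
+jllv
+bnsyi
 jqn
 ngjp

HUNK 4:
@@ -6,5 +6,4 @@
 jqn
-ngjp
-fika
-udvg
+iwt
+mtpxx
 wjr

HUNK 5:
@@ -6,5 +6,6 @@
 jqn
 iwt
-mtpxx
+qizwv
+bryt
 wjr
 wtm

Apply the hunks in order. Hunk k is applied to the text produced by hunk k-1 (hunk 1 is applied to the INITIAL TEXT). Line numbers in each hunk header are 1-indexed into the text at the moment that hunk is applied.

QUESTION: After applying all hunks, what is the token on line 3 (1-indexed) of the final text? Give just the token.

Answer: zrh

Derivation:
Hunk 1: at line 4 remove [sgzs,vhix,clq] add [hgr,uonn] -> 12 lines: xivla bgf zrh iydhe hgr uonn buqhe ngjp fika udvg wjr wtm
Hunk 2: at line 4 remove [hgr,uonn,buqhe] add [mlsoy,jov,jqn] -> 12 lines: xivla bgf zrh iydhe mlsoy jov jqn ngjp fika udvg wjr wtm
Hunk 3: at line 2 remove [iydhe,mlsoy,jov] add [jllv,bnsyi] -> 11 lines: xivla bgf zrh jllv bnsyi jqn ngjp fika udvg wjr wtm
Hunk 4: at line 6 remove [ngjp,fika,udvg] add [iwt,mtpxx] -> 10 lines: xivla bgf zrh jllv bnsyi jqn iwt mtpxx wjr wtm
Hunk 5: at line 6 remove [mtpxx] add [qizwv,bryt] -> 11 lines: xivla bgf zrh jllv bnsyi jqn iwt qizwv bryt wjr wtm
Final line 3: zrh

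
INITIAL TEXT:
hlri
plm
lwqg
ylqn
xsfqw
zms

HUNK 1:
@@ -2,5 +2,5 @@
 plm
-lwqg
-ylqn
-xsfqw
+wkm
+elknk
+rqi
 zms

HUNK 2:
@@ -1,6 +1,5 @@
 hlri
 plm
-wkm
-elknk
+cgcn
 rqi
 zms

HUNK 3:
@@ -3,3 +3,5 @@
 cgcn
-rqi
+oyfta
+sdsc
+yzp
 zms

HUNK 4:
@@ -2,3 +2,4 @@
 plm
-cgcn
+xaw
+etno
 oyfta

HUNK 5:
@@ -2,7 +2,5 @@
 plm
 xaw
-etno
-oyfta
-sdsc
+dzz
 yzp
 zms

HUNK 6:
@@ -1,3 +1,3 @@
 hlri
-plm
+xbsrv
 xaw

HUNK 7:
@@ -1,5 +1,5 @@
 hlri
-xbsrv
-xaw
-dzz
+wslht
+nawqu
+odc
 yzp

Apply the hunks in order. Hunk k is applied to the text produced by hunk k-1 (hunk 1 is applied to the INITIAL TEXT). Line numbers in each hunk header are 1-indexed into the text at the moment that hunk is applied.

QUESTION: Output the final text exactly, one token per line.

Answer: hlri
wslht
nawqu
odc
yzp
zms

Derivation:
Hunk 1: at line 2 remove [lwqg,ylqn,xsfqw] add [wkm,elknk,rqi] -> 6 lines: hlri plm wkm elknk rqi zms
Hunk 2: at line 1 remove [wkm,elknk] add [cgcn] -> 5 lines: hlri plm cgcn rqi zms
Hunk 3: at line 3 remove [rqi] add [oyfta,sdsc,yzp] -> 7 lines: hlri plm cgcn oyfta sdsc yzp zms
Hunk 4: at line 2 remove [cgcn] add [xaw,etno] -> 8 lines: hlri plm xaw etno oyfta sdsc yzp zms
Hunk 5: at line 2 remove [etno,oyfta,sdsc] add [dzz] -> 6 lines: hlri plm xaw dzz yzp zms
Hunk 6: at line 1 remove [plm] add [xbsrv] -> 6 lines: hlri xbsrv xaw dzz yzp zms
Hunk 7: at line 1 remove [xbsrv,xaw,dzz] add [wslht,nawqu,odc] -> 6 lines: hlri wslht nawqu odc yzp zms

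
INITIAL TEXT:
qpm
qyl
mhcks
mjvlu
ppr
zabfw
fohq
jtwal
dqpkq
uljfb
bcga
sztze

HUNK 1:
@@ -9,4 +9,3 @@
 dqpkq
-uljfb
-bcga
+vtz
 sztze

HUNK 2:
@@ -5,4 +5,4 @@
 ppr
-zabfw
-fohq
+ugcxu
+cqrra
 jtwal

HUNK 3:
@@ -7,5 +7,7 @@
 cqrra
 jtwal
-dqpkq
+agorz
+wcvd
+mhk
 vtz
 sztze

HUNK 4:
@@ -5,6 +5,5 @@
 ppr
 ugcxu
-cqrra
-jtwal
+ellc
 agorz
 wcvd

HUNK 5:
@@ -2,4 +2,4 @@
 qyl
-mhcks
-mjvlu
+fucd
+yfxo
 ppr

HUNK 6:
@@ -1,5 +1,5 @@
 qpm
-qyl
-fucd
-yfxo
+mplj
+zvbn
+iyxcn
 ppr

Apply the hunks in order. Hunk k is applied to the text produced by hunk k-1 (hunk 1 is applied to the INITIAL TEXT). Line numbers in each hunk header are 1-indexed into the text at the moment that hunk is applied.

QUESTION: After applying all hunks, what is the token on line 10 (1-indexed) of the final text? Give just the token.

Hunk 1: at line 9 remove [uljfb,bcga] add [vtz] -> 11 lines: qpm qyl mhcks mjvlu ppr zabfw fohq jtwal dqpkq vtz sztze
Hunk 2: at line 5 remove [zabfw,fohq] add [ugcxu,cqrra] -> 11 lines: qpm qyl mhcks mjvlu ppr ugcxu cqrra jtwal dqpkq vtz sztze
Hunk 3: at line 7 remove [dqpkq] add [agorz,wcvd,mhk] -> 13 lines: qpm qyl mhcks mjvlu ppr ugcxu cqrra jtwal agorz wcvd mhk vtz sztze
Hunk 4: at line 5 remove [cqrra,jtwal] add [ellc] -> 12 lines: qpm qyl mhcks mjvlu ppr ugcxu ellc agorz wcvd mhk vtz sztze
Hunk 5: at line 2 remove [mhcks,mjvlu] add [fucd,yfxo] -> 12 lines: qpm qyl fucd yfxo ppr ugcxu ellc agorz wcvd mhk vtz sztze
Hunk 6: at line 1 remove [qyl,fucd,yfxo] add [mplj,zvbn,iyxcn] -> 12 lines: qpm mplj zvbn iyxcn ppr ugcxu ellc agorz wcvd mhk vtz sztze
Final line 10: mhk

Answer: mhk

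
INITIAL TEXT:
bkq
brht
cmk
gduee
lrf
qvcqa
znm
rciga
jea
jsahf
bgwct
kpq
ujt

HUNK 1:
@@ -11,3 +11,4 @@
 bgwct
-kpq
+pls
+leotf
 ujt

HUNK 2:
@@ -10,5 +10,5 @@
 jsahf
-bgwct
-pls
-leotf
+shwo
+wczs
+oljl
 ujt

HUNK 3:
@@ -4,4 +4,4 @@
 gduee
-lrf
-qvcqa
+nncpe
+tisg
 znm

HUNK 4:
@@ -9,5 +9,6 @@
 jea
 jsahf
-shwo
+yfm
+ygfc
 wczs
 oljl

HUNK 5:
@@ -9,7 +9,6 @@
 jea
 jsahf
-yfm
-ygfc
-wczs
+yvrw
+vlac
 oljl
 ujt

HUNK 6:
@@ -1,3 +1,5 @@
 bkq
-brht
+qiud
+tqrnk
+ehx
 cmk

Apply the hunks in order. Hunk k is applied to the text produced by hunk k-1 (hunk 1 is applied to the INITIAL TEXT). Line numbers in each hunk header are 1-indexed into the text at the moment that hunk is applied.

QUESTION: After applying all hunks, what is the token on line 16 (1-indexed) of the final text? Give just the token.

Answer: ujt

Derivation:
Hunk 1: at line 11 remove [kpq] add [pls,leotf] -> 14 lines: bkq brht cmk gduee lrf qvcqa znm rciga jea jsahf bgwct pls leotf ujt
Hunk 2: at line 10 remove [bgwct,pls,leotf] add [shwo,wczs,oljl] -> 14 lines: bkq brht cmk gduee lrf qvcqa znm rciga jea jsahf shwo wczs oljl ujt
Hunk 3: at line 4 remove [lrf,qvcqa] add [nncpe,tisg] -> 14 lines: bkq brht cmk gduee nncpe tisg znm rciga jea jsahf shwo wczs oljl ujt
Hunk 4: at line 9 remove [shwo] add [yfm,ygfc] -> 15 lines: bkq brht cmk gduee nncpe tisg znm rciga jea jsahf yfm ygfc wczs oljl ujt
Hunk 5: at line 9 remove [yfm,ygfc,wczs] add [yvrw,vlac] -> 14 lines: bkq brht cmk gduee nncpe tisg znm rciga jea jsahf yvrw vlac oljl ujt
Hunk 6: at line 1 remove [brht] add [qiud,tqrnk,ehx] -> 16 lines: bkq qiud tqrnk ehx cmk gduee nncpe tisg znm rciga jea jsahf yvrw vlac oljl ujt
Final line 16: ujt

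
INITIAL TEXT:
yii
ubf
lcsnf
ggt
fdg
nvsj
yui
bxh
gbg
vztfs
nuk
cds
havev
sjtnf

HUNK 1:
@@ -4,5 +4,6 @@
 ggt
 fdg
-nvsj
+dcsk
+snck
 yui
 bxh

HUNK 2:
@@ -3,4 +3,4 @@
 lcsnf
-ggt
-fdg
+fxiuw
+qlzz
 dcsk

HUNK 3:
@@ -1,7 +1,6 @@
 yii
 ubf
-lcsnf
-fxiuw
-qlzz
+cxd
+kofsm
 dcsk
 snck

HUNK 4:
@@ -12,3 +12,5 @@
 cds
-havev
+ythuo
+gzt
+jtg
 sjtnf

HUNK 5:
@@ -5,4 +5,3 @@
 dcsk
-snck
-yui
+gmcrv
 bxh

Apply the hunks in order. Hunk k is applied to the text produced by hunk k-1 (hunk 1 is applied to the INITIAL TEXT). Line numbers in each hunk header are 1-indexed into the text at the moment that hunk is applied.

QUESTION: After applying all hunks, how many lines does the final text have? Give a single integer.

Hunk 1: at line 4 remove [nvsj] add [dcsk,snck] -> 15 lines: yii ubf lcsnf ggt fdg dcsk snck yui bxh gbg vztfs nuk cds havev sjtnf
Hunk 2: at line 3 remove [ggt,fdg] add [fxiuw,qlzz] -> 15 lines: yii ubf lcsnf fxiuw qlzz dcsk snck yui bxh gbg vztfs nuk cds havev sjtnf
Hunk 3: at line 1 remove [lcsnf,fxiuw,qlzz] add [cxd,kofsm] -> 14 lines: yii ubf cxd kofsm dcsk snck yui bxh gbg vztfs nuk cds havev sjtnf
Hunk 4: at line 12 remove [havev] add [ythuo,gzt,jtg] -> 16 lines: yii ubf cxd kofsm dcsk snck yui bxh gbg vztfs nuk cds ythuo gzt jtg sjtnf
Hunk 5: at line 5 remove [snck,yui] add [gmcrv] -> 15 lines: yii ubf cxd kofsm dcsk gmcrv bxh gbg vztfs nuk cds ythuo gzt jtg sjtnf
Final line count: 15

Answer: 15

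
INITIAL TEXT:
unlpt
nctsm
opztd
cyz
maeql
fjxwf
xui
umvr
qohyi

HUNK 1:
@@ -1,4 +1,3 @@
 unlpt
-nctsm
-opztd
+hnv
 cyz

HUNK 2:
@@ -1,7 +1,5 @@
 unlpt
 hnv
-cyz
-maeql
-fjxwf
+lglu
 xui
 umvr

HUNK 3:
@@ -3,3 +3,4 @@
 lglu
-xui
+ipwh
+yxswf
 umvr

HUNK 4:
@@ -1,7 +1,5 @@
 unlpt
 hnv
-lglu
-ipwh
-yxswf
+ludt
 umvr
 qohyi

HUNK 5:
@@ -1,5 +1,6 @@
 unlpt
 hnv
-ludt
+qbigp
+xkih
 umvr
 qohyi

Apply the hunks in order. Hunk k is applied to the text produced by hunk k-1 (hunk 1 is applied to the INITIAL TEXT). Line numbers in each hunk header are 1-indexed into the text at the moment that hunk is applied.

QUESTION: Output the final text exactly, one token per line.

Hunk 1: at line 1 remove [nctsm,opztd] add [hnv] -> 8 lines: unlpt hnv cyz maeql fjxwf xui umvr qohyi
Hunk 2: at line 1 remove [cyz,maeql,fjxwf] add [lglu] -> 6 lines: unlpt hnv lglu xui umvr qohyi
Hunk 3: at line 3 remove [xui] add [ipwh,yxswf] -> 7 lines: unlpt hnv lglu ipwh yxswf umvr qohyi
Hunk 4: at line 1 remove [lglu,ipwh,yxswf] add [ludt] -> 5 lines: unlpt hnv ludt umvr qohyi
Hunk 5: at line 1 remove [ludt] add [qbigp,xkih] -> 6 lines: unlpt hnv qbigp xkih umvr qohyi

Answer: unlpt
hnv
qbigp
xkih
umvr
qohyi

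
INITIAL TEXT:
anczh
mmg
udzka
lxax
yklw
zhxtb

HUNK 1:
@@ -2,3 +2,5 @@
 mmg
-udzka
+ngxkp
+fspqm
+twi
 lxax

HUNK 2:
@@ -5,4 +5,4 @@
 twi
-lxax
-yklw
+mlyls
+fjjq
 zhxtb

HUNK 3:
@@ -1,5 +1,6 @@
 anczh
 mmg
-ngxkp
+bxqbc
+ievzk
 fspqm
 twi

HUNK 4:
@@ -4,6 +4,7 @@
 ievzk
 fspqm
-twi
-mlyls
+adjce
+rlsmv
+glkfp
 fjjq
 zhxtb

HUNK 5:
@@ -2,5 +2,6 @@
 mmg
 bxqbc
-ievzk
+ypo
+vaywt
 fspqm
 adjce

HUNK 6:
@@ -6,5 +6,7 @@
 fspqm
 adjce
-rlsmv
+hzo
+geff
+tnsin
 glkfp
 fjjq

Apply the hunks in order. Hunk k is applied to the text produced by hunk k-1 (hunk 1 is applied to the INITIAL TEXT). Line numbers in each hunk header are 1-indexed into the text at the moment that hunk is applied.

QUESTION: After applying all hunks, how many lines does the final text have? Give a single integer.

Answer: 13

Derivation:
Hunk 1: at line 2 remove [udzka] add [ngxkp,fspqm,twi] -> 8 lines: anczh mmg ngxkp fspqm twi lxax yklw zhxtb
Hunk 2: at line 5 remove [lxax,yklw] add [mlyls,fjjq] -> 8 lines: anczh mmg ngxkp fspqm twi mlyls fjjq zhxtb
Hunk 3: at line 1 remove [ngxkp] add [bxqbc,ievzk] -> 9 lines: anczh mmg bxqbc ievzk fspqm twi mlyls fjjq zhxtb
Hunk 4: at line 4 remove [twi,mlyls] add [adjce,rlsmv,glkfp] -> 10 lines: anczh mmg bxqbc ievzk fspqm adjce rlsmv glkfp fjjq zhxtb
Hunk 5: at line 2 remove [ievzk] add [ypo,vaywt] -> 11 lines: anczh mmg bxqbc ypo vaywt fspqm adjce rlsmv glkfp fjjq zhxtb
Hunk 6: at line 6 remove [rlsmv] add [hzo,geff,tnsin] -> 13 lines: anczh mmg bxqbc ypo vaywt fspqm adjce hzo geff tnsin glkfp fjjq zhxtb
Final line count: 13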